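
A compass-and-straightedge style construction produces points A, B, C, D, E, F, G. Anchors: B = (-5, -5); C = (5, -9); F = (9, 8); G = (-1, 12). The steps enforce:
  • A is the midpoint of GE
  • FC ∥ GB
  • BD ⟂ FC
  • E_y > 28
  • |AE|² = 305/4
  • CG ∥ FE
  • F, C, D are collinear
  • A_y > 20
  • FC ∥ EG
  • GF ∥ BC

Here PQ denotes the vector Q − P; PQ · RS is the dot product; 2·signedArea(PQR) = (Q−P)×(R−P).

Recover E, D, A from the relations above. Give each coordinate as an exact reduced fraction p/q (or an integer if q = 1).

1. E_x = 3  [FC ∥ EG ∩ CG ∥ FE]
2. E_y = 29  [FC ∥ EG ∩ CG ∥ FE]
   → E = (3, 29)
3. D_x = 1637/305  [F, C, D are collinear ∩ BD ⟂ FC]
4. D_y = -2269/305  [F, C, D are collinear ∩ BD ⟂ FC]
   → D = (1637/305, -2269/305)
5. A_x = 1  [A is the midpoint of GE]
6. A_y = 41/2  [A is the midpoint of GE]
   → A = (1, 41/2)

A = (1, 41/2)
D = (1637/305, -2269/305)
E = (3, 29)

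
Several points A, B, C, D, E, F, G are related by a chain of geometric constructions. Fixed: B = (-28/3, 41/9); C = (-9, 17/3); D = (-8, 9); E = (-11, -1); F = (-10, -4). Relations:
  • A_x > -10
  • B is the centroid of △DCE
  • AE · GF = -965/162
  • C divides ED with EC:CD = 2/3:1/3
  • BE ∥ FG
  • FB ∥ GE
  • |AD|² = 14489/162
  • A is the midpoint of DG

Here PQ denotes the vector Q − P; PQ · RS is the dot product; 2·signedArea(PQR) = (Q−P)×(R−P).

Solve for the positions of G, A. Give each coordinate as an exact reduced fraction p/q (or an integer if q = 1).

A = (-59/6, -5/18)
G = (-35/3, -86/9)

1. G_x = -35/3  [FB ∥ GE ∩ BE ∥ FG]
2. G_y = -86/9  [FB ∥ GE ∩ BE ∥ FG]
   → G = (-35/3, -86/9)
3. A_x = -59/6  [A is the midpoint of DG]
4. A_y = -5/18  [A is the midpoint of DG]
   → A = (-59/6, -5/18)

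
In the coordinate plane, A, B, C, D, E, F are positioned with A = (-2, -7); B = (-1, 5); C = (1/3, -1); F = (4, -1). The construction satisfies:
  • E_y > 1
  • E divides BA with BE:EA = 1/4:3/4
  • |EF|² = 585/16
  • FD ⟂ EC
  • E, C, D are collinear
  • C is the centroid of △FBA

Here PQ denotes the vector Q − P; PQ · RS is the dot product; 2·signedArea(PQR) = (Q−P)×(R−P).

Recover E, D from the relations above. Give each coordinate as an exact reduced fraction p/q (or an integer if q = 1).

D = (1876/1657, -4165/1657)
E = (-5/4, 2)

1. E_x = -5/4  [E divides BA with BE:EA = 1/4:3/4]
2. E_y = 2  [E divides BA with BE:EA = 1/4:3/4]
   → E = (-5/4, 2)
3. D_x = 1876/1657  [E, C, D are collinear ∩ FD ⟂ EC]
4. D_y = -4165/1657  [E, C, D are collinear ∩ FD ⟂ EC]
   → D = (1876/1657, -4165/1657)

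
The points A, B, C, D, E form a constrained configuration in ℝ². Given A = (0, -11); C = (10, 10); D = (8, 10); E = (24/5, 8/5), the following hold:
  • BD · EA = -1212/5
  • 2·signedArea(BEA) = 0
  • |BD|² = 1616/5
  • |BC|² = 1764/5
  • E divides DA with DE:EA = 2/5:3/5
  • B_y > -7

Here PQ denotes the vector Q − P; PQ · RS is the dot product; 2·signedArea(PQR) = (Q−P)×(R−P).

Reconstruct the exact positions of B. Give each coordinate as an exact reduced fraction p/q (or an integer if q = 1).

1. B_x = 8/5  [2·signedArea(BEA) = 0 ∩ BD · EA = -1212/5]
2. B_y = -34/5  [2·signedArea(BEA) = 0 ∩ BD · EA = -1212/5]
   → B = (8/5, -34/5)

B = (8/5, -34/5)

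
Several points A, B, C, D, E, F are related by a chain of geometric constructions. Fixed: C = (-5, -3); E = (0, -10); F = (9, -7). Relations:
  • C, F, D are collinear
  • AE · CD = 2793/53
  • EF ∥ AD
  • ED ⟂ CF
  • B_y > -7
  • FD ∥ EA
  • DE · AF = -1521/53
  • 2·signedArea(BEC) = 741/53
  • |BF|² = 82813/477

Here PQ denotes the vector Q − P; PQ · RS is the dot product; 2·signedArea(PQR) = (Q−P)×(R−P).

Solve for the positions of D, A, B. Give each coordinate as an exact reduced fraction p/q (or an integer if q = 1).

A = (-399/53, -416/53)
B = (-664/159, -1105/159)
D = (78/53, -257/53)

1. D_x = 78/53  [C, F, D are collinear ∩ ED ⟂ CF]
2. D_y = -257/53  [C, F, D are collinear ∩ ED ⟂ CF]
   → D = (78/53, -257/53)
3. A_x = -399/53  [EF ∥ AD ∩ FD ∥ EA]
4. A_y = -416/53  [EF ∥ AD ∩ FD ∥ EA]
   → A = (-399/53, -416/53)
5. B_x = -664/159  [line -7·x + -5·y + -3391/53 = 0 ∩ |BF|² = 82813/477]
6. B_y = -1105/159  [line -7·x + -5·y + -3391/53 = 0 ∩ |BF|² = 82813/477]
   → B = (-664/159, -1105/159)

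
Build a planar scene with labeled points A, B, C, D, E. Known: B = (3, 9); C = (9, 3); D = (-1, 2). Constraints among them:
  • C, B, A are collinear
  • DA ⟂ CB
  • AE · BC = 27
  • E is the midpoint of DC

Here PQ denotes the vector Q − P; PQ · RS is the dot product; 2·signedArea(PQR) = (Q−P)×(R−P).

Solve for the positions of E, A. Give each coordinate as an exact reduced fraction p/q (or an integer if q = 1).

A = (9/2, 15/2)
E = (4, 5/2)

1. E_x = 4  [E is the midpoint of DC]
2. E_y = 5/2  [E is the midpoint of DC]
   → E = (4, 5/2)
3. A_x = 9/2  [C, B, A are collinear ∩ DA ⟂ CB]
4. A_y = 15/2  [C, B, A are collinear ∩ DA ⟂ CB]
   → A = (9/2, 15/2)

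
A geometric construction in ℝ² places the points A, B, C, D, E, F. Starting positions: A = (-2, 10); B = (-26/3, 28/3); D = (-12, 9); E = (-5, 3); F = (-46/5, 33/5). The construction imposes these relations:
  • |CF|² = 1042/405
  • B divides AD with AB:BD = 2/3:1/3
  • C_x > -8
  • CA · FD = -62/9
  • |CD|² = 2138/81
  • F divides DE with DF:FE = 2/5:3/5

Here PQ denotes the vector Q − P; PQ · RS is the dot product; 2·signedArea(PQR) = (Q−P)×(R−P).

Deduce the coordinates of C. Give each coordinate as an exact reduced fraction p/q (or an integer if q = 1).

1. C_x = -343/45  [line 14/5·x + -12/5·y + 1642/45 = 0 ∩ |CD|² = 2138/81]
2. C_y = 284/45  [line 14/5·x + -12/5·y + 1642/45 = 0 ∩ |CD|² = 2138/81]
   → C = (-343/45, 284/45)

C = (-343/45, 284/45)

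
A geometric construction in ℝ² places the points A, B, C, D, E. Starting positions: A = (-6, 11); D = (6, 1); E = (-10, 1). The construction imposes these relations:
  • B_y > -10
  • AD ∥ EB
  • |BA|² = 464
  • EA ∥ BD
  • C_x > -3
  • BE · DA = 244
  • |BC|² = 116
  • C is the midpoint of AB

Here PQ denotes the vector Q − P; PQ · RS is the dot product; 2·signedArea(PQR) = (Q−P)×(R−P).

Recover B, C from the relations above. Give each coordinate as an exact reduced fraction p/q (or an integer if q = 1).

B = (2, -9)
C = (-2, 1)

1. B_x = 2  [EA ∥ BD ∩ AD ∥ EB]
2. B_y = -9  [EA ∥ BD ∩ AD ∥ EB]
   → B = (2, -9)
3. C_x = -2  [C is the midpoint of AB]
4. C_y = 1  [C is the midpoint of AB]
   → C = (-2, 1)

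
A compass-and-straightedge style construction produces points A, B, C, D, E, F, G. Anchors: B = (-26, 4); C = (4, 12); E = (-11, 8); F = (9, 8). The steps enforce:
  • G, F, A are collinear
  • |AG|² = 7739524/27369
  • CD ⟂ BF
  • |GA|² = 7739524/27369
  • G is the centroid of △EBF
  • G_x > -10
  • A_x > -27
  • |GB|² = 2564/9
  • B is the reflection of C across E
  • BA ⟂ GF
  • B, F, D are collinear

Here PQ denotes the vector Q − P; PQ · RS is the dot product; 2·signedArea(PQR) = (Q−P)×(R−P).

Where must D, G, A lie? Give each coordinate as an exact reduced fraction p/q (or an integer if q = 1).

1. D_x = 5604/1241  [B, F, D are collinear ∩ CD ⟂ BF]
2. D_y = 9292/1241  [B, F, D are collinear ∩ CD ⟂ BF]
   → D = (5604/1241, 9292/1241)
3. G_x = -28/3  [G is the centroid of △EBF]
4. G_y = 20/3  [G is the centroid of △EBF]
   → G = (-28/3, 20/3)
5. A_x = -79386/3041  [G, F, A are collinear ∩ BA ⟂ GF]
6. A_y = 16564/3041  [G, F, A are collinear ∩ BA ⟂ GF]
   → A = (-79386/3041, 16564/3041)

A = (-79386/3041, 16564/3041)
D = (5604/1241, 9292/1241)
G = (-28/3, 20/3)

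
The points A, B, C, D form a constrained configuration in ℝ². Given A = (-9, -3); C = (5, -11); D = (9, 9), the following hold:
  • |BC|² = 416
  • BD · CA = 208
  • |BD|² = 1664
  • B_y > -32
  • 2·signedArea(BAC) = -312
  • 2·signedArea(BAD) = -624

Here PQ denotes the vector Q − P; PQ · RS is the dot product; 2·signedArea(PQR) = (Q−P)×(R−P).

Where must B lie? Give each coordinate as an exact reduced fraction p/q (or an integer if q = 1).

B = (1, -31)

1. B_x = 1  [2·signedArea(BAC) = -312 ∩ 2·signedArea(BAD) = -624]
2. B_y = -31  [2·signedArea(BAC) = -312 ∩ 2·signedArea(BAD) = -624]
   → B = (1, -31)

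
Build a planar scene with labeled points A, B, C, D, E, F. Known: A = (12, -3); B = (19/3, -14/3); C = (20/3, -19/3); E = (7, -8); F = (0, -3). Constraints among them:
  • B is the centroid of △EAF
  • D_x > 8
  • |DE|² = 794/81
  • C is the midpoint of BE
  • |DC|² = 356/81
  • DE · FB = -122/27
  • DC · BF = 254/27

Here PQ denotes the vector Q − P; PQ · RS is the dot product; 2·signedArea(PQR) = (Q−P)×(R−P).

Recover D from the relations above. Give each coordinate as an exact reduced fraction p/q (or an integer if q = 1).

1. D_x = 76/9  [line 19/3·x + -5/3·y + -1679/27 = 0 ∩ |DE|² = 794/81]
2. D_y = -47/9  [line 19/3·x + -5/3·y + -1679/27 = 0 ∩ |DE|² = 794/81]
   → D = (76/9, -47/9)

D = (76/9, -47/9)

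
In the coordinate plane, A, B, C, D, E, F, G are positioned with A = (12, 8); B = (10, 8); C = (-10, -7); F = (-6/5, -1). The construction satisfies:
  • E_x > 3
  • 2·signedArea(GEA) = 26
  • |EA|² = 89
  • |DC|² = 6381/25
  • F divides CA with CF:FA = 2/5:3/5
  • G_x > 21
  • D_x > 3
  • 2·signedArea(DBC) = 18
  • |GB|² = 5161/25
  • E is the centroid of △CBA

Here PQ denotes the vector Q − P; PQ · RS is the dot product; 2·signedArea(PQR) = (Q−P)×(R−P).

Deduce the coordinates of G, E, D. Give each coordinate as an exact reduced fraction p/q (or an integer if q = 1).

D = (16/5, 2)
E = (4, 3)
G = (106/5, 17)

1. E_x = 4  [E is the centroid of △CBA]
2. E_y = 3  [E is the centroid of △CBA]
   → E = (4, 3)
3. D_x = 16/5  [line 15·x + -20·y + -8 = 0 ∩ |DC|² = 6381/25]
4. D_y = 2  [line 15·x + -20·y + -8 = 0 ∩ |DC|² = 6381/25]
   → D = (16/5, 2)
5. G_x = 106/5  [line -5·x + 8·y + -30 = 0 ∩ |GB|² = 5161/25]
6. G_y = 17  [line -5·x + 8·y + -30 = 0 ∩ |GB|² = 5161/25]
   → G = (106/5, 17)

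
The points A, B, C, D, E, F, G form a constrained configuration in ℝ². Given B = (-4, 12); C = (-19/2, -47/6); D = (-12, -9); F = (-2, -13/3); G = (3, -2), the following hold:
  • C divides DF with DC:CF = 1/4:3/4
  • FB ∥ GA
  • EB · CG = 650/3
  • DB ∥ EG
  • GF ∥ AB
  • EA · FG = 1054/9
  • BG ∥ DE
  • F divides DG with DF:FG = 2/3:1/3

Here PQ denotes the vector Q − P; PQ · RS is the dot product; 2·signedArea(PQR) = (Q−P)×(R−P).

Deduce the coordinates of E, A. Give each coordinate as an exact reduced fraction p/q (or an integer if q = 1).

A = (1, 43/3)
E = (-5, -23)

1. E_x = -5  [DB ∥ EG ∩ BG ∥ DE]
2. E_y = -23  [DB ∥ EG ∩ BG ∥ DE]
   → E = (-5, -23)
3. A_x = 1  [GF ∥ AB ∩ FB ∥ GA]
4. A_y = 43/3  [GF ∥ AB ∩ FB ∥ GA]
   → A = (1, 43/3)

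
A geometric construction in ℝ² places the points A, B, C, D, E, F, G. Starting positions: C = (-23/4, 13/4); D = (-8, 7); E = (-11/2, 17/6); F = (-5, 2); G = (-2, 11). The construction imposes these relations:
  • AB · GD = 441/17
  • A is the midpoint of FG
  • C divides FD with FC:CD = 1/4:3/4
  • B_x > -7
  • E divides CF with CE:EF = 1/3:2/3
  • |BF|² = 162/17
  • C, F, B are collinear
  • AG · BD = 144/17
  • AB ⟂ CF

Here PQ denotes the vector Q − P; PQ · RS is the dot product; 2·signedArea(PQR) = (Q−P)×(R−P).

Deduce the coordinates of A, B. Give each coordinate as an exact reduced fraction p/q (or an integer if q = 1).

A = (-7/2, 13/2)
B = (-112/17, 79/17)

1. A_x = -7/2  [A is the midpoint of FG]
2. A_y = 13/2  [A is the midpoint of FG]
   → A = (-7/2, 13/2)
3. B_x = -112/17  [C, F, B are collinear ∩ AB ⟂ CF]
4. B_y = 79/17  [C, F, B are collinear ∩ AB ⟂ CF]
   → B = (-112/17, 79/17)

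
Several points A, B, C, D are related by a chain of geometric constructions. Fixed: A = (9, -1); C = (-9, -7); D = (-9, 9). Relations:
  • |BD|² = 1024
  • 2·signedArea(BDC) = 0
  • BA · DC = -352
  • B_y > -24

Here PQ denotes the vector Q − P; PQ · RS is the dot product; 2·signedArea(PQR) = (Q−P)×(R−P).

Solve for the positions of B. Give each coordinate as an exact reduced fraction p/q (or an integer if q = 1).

B = (-9, -23)

1. B_x = -9  [2·signedArea(BDC) = 0 ∩ BA · DC = -352]
2. B_y = -23  [2·signedArea(BDC) = 0 ∩ BA · DC = -352]
   → B = (-9, -23)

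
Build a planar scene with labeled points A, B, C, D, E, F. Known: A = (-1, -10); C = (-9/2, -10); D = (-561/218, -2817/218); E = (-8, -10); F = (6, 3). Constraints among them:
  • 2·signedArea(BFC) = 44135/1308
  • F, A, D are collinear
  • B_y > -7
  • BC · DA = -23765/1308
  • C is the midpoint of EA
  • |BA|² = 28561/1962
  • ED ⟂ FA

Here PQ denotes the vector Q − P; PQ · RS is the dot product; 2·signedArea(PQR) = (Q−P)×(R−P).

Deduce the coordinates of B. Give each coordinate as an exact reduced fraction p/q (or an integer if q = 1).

B = (529/654, -4343/654)

1. B_x = 529/654  [2·signedArea(BFC) = 44135/1308 ∩ BC · DA = -23765/1308]
2. B_y = -4343/654  [2·signedArea(BFC) = 44135/1308 ∩ BC · DA = -23765/1308]
   → B = (529/654, -4343/654)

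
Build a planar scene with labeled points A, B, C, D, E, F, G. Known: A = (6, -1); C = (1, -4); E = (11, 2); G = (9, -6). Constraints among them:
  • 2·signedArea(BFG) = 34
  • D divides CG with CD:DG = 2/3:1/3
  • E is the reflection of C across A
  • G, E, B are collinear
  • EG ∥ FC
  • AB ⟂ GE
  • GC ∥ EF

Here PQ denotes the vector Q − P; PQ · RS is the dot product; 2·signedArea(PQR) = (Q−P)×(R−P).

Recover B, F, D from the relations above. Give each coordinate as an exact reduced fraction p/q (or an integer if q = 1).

B = (10, -2)
D = (19/3, -16/3)
F = (3, 4)

1. B_x = 10  [G, E, B are collinear ∩ AB ⟂ GE]
2. B_y = -2  [G, E, B are collinear ∩ AB ⟂ GE]
   → B = (10, -2)
3. F_x = 3  [EG ∥ FC ∩ GC ∥ EF]
4. F_y = 4  [EG ∥ FC ∩ GC ∥ EF]
   → F = (3, 4)
5. D_x = 19/3  [D divides CG with CD:DG = 2/3:1/3]
6. D_y = -16/3  [D divides CG with CD:DG = 2/3:1/3]
   → D = (19/3, -16/3)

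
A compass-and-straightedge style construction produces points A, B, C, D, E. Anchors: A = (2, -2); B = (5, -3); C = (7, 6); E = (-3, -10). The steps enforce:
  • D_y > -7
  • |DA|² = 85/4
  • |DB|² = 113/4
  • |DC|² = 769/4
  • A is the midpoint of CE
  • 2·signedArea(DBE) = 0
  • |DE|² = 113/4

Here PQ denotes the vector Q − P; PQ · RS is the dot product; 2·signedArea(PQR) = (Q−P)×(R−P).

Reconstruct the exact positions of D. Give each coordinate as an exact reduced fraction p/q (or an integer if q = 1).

D = (1, -13/2)

1. D_x = 1  [line 7·x + -8·y + -59 = 0 ∩ |DE|² = 113/4]
2. D_y = -13/2  [line 7·x + -8·y + -59 = 0 ∩ |DE|² = 113/4]
   → D = (1, -13/2)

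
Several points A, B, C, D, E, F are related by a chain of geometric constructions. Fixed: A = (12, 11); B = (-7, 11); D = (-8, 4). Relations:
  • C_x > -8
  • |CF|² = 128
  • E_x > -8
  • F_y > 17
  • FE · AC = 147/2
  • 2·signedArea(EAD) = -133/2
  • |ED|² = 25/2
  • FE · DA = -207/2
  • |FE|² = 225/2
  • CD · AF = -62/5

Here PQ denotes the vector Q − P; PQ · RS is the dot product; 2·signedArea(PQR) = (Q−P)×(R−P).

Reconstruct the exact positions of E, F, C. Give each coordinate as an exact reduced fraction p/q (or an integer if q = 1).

C = (-38/5, 34/5)
E = (-15/2, 15/2)
F = (-6, 18)

1. E_x = -15/2  [line 7·x + -20·y + 405/2 = 0 ∩ |ED|² = 25/2]
2. E_y = 15/2  [line 7·x + -20·y + 405/2 = 0 ∩ |ED|² = 25/2]
   → E = (-15/2, 15/2)
3. F_x = -6  [line -20·x + -7·y + 6 = 0 ∩ |FE|² = 225/2]
4. F_y = 18  [line -20·x + -7·y + 6 = 0 ∩ |FE|² = 225/2]
   → F = (-6, 18)
5. C_x = -38/5  [CD · AF = -62/5 ∩ FE · AC = 147/2]
6. C_y = 34/5  [CD · AF = -62/5 ∩ FE · AC = 147/2]
   → C = (-38/5, 34/5)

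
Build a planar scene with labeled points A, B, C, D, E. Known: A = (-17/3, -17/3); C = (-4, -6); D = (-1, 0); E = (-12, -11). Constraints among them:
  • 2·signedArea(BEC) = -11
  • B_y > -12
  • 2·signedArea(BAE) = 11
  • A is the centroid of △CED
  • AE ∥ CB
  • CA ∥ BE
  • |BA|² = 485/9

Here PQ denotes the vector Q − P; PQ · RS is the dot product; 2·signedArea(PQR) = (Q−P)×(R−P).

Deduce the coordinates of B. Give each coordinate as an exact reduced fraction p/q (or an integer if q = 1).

B = (-31/3, -34/3)

1. B_x = -31/3  [CA ∥ BE ∩ AE ∥ CB]
2. B_y = -34/3  [CA ∥ BE ∩ AE ∥ CB]
   → B = (-31/3, -34/3)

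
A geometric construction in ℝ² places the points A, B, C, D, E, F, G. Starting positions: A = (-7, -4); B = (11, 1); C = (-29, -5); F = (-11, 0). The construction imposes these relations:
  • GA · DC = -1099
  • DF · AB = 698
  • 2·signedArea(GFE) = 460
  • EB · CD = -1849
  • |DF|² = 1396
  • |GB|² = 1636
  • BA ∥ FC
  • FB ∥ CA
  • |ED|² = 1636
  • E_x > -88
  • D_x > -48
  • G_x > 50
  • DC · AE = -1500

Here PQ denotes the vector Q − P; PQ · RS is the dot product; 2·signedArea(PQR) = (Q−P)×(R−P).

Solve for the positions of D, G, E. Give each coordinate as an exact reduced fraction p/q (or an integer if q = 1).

D = (-47, -10)
E = (-87, -16)
G = (51, 7)

1. D_x = -47  [line -18·x + -5·y + -896 = 0 ∩ |DF|² = 1396]
2. D_y = -10  [line -18·x + -5·y + -896 = 0 ∩ |DF|² = 1396]
   → D = (-47, -10)
3. G_x = 51  [line -18·x + -5·y + 953 = 0 ∩ |GB|² = 1636]
4. G_y = 7  [line -18·x + -5·y + 953 = 0 ∩ |GB|² = 1636]
   → G = (51, 7)
5. E_x = -87  [DC · AE = -1500 ∩ 2·signedArea(GFE) = 460]
6. E_y = -16  [DC · AE = -1500 ∩ 2·signedArea(GFE) = 460]
   → E = (-87, -16)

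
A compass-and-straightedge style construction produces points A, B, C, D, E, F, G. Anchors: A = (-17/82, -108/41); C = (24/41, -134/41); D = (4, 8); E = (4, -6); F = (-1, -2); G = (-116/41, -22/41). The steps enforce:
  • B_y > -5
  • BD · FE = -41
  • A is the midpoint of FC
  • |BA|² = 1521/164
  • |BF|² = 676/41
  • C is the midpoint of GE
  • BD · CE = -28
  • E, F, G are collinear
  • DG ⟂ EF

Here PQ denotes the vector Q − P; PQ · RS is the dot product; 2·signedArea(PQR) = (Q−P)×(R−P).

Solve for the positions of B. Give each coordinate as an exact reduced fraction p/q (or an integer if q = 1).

B = (89/41, -186/41)

1. B_x = 89/41  [line -5·x + 4·y + 29 = 0 ∩ |BA|² = 1521/164]
2. B_y = -186/41  [line -5·x + 4·y + 29 = 0 ∩ |BA|² = 1521/164]
   → B = (89/41, -186/41)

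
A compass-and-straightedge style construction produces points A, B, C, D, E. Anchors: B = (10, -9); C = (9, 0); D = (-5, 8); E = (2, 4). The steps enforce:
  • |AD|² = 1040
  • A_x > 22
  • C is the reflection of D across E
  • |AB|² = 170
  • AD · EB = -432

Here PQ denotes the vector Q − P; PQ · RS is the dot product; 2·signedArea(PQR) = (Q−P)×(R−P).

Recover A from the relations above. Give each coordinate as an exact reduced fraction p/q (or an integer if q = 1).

A = (23, -8)

1. A_x = 23  [line -8·x + 13·y + 288 = 0 ∩ |AB|² = 170]
2. A_y = -8  [line -8·x + 13·y + 288 = 0 ∩ |AB|² = 170]
   → A = (23, -8)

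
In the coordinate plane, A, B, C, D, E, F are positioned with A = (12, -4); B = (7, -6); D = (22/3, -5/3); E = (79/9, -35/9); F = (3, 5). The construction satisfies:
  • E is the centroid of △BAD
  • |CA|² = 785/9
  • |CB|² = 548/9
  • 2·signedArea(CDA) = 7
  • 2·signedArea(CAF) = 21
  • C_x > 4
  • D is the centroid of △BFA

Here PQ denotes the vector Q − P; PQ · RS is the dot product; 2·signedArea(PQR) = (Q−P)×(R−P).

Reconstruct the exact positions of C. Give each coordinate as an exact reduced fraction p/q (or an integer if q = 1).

1. C_x = 13/3  [2·signedArea(CAF) = 21 ∩ 2·signedArea(CDA) = 7]
2. C_y = 4/3  [2·signedArea(CAF) = 21 ∩ 2·signedArea(CDA) = 7]
   → C = (13/3, 4/3)

C = (13/3, 4/3)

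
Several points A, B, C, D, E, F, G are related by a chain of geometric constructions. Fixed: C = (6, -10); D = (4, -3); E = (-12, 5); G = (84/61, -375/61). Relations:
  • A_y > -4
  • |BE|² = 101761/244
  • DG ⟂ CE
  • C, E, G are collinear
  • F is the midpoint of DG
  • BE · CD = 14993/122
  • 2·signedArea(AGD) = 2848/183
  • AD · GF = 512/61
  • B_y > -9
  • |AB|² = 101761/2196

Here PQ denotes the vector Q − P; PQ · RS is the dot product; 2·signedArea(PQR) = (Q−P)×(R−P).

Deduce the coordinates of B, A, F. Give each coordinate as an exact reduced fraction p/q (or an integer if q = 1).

1. B_x = 225/61  [line 2·x + -7·y + -7795/122 = 0 ∩ |BE|² = 101761/244]
2. B_y = -985/122  [line 2·x + -7·y + -7795/122 = 0 ∩ |BE|² = 101761/244]
   → B = (225/61, -985/122)
3. A_x = -94/61  [line -192/61·x + 160/61·y + 896/183 = 0 ∩ |AB|² = 101761/2196]
4. A_y = -680/183  [line -192/61·x + 160/61·y + 896/183 = 0 ∩ |AB|² = 101761/2196]
   → A = (-94/61, -680/183)
5. F_x = 164/61  [F is the midpoint of DG]
6. F_y = -279/61  [F is the midpoint of DG]
   → F = (164/61, -279/61)

A = (-94/61, -680/183)
B = (225/61, -985/122)
F = (164/61, -279/61)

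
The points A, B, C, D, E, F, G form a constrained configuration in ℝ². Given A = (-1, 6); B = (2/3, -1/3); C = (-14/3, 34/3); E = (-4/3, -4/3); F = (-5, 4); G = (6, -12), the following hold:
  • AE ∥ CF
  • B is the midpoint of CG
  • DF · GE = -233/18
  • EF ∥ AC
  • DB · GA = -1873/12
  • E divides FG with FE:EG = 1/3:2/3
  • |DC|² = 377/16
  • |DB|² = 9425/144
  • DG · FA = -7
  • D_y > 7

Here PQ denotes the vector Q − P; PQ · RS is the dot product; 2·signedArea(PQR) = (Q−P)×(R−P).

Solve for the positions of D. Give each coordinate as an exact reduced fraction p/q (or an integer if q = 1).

D = (-23/12, 22/3)

1. D_x = -23/12  [DB · GA = -1873/12 ∩ DG · FA = -7]
2. D_y = 22/3  [DB · GA = -1873/12 ∩ DG · FA = -7]
   → D = (-23/12, 22/3)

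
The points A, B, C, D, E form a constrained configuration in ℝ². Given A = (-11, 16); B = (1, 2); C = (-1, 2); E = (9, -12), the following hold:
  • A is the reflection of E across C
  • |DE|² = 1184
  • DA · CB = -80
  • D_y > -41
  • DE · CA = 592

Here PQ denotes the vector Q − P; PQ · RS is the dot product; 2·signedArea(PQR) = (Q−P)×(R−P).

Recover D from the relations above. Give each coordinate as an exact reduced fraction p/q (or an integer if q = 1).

D = (29, -40)

1. D_x = 29  [DE · CA = 592 ∩ DA · CB = -80]
2. D_y = -40  [DE · CA = 592 ∩ DA · CB = -80]
   → D = (29, -40)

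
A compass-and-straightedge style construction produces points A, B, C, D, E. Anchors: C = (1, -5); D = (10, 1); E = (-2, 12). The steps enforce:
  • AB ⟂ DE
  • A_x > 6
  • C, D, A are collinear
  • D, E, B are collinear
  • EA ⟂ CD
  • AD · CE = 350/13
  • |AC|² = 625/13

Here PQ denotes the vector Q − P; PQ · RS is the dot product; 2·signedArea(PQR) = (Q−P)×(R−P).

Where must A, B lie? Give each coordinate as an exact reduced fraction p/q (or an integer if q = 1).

A = (88/13, -15/13)
B = (32098/3445, 5601/3445)

1. A_x = 88/13  [C, D, A are collinear ∩ EA ⟂ CD]
2. A_y = -15/13  [C, D, A are collinear ∩ EA ⟂ CD]
   → A = (88/13, -15/13)
3. B_x = 32098/3445  [D, E, B are collinear ∩ AB ⟂ DE]
4. B_y = 5601/3445  [D, E, B are collinear ∩ AB ⟂ DE]
   → B = (32098/3445, 5601/3445)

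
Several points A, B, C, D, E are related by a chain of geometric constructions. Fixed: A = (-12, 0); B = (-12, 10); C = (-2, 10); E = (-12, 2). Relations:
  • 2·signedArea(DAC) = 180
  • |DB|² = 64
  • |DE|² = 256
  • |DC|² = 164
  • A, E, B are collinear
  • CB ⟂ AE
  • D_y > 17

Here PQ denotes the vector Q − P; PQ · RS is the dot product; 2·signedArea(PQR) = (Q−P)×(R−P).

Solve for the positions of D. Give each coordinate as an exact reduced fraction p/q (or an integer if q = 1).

1. D_x = -12  [line -10·x + 10·y + -300 = 0 ∩ |DB|² = 64]
2. D_y = 18  [line -10·x + 10·y + -300 = 0 ∩ |DB|² = 64]
   → D = (-12, 18)

D = (-12, 18)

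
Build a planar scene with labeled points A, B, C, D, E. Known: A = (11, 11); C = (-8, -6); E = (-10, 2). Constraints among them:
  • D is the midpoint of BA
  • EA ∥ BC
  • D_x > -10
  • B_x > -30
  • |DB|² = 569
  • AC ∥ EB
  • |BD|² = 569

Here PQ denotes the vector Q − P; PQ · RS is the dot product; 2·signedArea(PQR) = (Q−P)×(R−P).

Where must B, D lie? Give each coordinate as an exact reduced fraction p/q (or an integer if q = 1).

1. B_x = -29  [EA ∥ BC ∩ AC ∥ EB]
2. B_y = -15  [EA ∥ BC ∩ AC ∥ EB]
   → B = (-29, -15)
3. D_x = -9  [D is the midpoint of BA]
4. D_y = -2  [D is the midpoint of BA]
   → D = (-9, -2)

B = (-29, -15)
D = (-9, -2)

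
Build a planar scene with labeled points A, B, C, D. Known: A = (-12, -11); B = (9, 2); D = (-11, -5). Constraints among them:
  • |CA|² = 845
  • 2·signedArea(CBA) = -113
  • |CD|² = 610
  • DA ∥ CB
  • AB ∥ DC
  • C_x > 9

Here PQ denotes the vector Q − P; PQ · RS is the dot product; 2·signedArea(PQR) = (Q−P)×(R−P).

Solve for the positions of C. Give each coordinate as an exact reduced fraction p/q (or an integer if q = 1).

1. C_x = 10  [DA ∥ CB ∩ AB ∥ DC]
2. C_y = 8  [DA ∥ CB ∩ AB ∥ DC]
   → C = (10, 8)

C = (10, 8)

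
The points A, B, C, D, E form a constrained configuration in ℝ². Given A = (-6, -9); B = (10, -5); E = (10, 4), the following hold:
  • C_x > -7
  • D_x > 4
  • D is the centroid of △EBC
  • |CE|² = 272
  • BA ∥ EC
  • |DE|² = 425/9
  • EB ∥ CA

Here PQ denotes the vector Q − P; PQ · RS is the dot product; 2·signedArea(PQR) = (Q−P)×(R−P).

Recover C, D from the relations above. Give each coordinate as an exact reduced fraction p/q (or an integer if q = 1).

C = (-6, 0)
D = (14/3, -1/3)

1. C_x = -6  [EB ∥ CA ∩ BA ∥ EC]
2. C_y = 0  [EB ∥ CA ∩ BA ∥ EC]
   → C = (-6, 0)
3. D_x = 14/3  [D is the centroid of △EBC]
4. D_y = -1/3  [D is the centroid of △EBC]
   → D = (14/3, -1/3)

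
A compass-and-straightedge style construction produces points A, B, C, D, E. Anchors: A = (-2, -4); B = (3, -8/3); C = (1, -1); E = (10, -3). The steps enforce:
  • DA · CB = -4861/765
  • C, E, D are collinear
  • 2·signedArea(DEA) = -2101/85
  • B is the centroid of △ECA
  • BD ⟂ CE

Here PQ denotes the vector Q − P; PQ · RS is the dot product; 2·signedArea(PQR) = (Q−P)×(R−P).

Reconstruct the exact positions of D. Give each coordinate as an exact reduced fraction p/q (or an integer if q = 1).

D = (277/85, -383/255)

1. D_x = 277/85  [C, E, D are collinear ∩ BD ⟂ CE]
2. D_y = -383/255  [C, E, D are collinear ∩ BD ⟂ CE]
   → D = (277/85, -383/255)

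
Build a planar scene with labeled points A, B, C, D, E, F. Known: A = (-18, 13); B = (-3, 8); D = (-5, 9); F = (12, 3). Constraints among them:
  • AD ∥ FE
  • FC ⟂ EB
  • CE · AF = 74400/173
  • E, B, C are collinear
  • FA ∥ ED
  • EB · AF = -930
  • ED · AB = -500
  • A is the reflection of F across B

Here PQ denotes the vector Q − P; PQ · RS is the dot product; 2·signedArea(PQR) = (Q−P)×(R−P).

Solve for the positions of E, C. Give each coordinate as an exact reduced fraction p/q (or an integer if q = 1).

1. E_x = 25  [FA ∥ ED ∩ AD ∥ FE]
2. E_y = -1  [FA ∥ ED ∩ AD ∥ FE]
   → E = (25, -1)
3. C_x = 2085/173  [E, B, C are collinear ∩ FC ⟂ EB]
4. C_y = 547/173  [E, B, C are collinear ∩ FC ⟂ EB]
   → C = (2085/173, 547/173)

C = (2085/173, 547/173)
E = (25, -1)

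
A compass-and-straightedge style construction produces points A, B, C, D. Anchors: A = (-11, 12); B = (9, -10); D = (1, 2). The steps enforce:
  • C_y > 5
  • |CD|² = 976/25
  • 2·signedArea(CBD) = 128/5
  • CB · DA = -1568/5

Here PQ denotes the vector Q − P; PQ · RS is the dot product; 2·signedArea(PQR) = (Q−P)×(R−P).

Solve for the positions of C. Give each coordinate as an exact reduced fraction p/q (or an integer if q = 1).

C = (-19/5, 6)

1. C_x = -19/5  [2·signedArea(CBD) = 128/5 ∩ CB · DA = -1568/5]
2. C_y = 6  [2·signedArea(CBD) = 128/5 ∩ CB · DA = -1568/5]
   → C = (-19/5, 6)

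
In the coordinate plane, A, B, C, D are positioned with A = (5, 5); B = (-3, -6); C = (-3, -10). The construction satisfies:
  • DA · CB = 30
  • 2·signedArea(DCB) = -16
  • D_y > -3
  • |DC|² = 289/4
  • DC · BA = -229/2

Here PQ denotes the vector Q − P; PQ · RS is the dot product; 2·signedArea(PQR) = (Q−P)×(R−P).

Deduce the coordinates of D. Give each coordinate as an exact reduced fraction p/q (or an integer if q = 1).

D = (1, -5/2)

1. D_x = 1  [2·signedArea(DCB) = -16 ∩ DA · CB = 30]
2. D_y = -5/2  [2·signedArea(DCB) = -16 ∩ DA · CB = 30]
   → D = (1, -5/2)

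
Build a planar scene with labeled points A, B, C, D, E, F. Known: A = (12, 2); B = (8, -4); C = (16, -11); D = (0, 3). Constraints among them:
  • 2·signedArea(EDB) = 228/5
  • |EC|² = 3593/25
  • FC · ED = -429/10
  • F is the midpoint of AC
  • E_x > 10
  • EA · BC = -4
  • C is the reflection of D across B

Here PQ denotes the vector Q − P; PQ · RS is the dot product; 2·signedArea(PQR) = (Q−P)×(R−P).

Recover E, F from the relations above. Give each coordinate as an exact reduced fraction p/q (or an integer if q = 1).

E = (52/5, -2/5)
F = (14, -9/2)

1. E_x = 52/5  [2·signedArea(EDB) = 228/5 ∩ EA · BC = -4]
2. E_y = -2/5  [2·signedArea(EDB) = 228/5 ∩ EA · BC = -4]
   → E = (52/5, -2/5)
3. F_x = 14  [F is the midpoint of AC]
4. F_y = -9/2  [F is the midpoint of AC]
   → F = (14, -9/2)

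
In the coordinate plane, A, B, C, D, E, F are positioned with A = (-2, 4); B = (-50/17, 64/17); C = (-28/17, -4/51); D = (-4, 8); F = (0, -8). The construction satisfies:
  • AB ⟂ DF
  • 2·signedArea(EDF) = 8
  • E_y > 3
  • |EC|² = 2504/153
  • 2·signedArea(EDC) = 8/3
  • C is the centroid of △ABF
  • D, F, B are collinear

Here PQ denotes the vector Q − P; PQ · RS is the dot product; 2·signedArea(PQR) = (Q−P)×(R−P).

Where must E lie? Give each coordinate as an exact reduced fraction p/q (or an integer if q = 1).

1. E_x = -42/17  [2·signedArea(EDC) = 8/3 ∩ 2·signedArea(EDF) = 8]
2. E_y = 66/17  [2·signedArea(EDC) = 8/3 ∩ 2·signedArea(EDF) = 8]
   → E = (-42/17, 66/17)

E = (-42/17, 66/17)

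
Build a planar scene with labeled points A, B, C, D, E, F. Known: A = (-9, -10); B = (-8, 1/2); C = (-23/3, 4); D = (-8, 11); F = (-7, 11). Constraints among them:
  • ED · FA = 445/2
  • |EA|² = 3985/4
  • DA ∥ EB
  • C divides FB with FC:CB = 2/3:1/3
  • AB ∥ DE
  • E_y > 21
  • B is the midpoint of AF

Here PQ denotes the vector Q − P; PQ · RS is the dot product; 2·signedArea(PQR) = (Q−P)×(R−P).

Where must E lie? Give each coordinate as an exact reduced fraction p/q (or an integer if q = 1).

E = (-7, 43/2)

1. E_x = -7  [DA ∥ EB ∩ AB ∥ DE]
2. E_y = 43/2  [DA ∥ EB ∩ AB ∥ DE]
   → E = (-7, 43/2)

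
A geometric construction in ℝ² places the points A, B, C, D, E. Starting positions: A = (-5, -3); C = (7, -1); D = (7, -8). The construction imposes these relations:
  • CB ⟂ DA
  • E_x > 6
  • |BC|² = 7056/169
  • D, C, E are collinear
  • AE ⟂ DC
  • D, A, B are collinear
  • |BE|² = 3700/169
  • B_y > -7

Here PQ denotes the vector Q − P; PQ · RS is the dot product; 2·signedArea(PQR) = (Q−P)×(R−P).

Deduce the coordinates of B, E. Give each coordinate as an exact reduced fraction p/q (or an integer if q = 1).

1. B_x = 763/169  [D, A, B are collinear ∩ CB ⟂ DA]
2. B_y = -1177/169  [D, A, B are collinear ∩ CB ⟂ DA]
   → B = (763/169, -1177/169)
3. E_x = 7  [D, C, E are collinear ∩ AE ⟂ DC]
4. E_y = -3  [D, C, E are collinear ∩ AE ⟂ DC]
   → E = (7, -3)

B = (763/169, -1177/169)
E = (7, -3)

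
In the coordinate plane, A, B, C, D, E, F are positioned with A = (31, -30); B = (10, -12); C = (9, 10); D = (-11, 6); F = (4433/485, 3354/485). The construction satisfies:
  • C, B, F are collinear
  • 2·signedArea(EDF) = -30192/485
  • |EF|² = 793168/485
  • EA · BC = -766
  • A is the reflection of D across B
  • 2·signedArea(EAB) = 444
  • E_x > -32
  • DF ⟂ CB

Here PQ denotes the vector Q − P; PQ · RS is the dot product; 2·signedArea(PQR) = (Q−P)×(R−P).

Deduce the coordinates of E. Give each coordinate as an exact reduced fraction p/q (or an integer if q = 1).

E = (-31, 2)

1. E_x = -31  [2·signedArea(EAB) = 444 ∩ EA · BC = -766]
2. E_y = 2  [2·signedArea(EAB) = 444 ∩ EA · BC = -766]
   → E = (-31, 2)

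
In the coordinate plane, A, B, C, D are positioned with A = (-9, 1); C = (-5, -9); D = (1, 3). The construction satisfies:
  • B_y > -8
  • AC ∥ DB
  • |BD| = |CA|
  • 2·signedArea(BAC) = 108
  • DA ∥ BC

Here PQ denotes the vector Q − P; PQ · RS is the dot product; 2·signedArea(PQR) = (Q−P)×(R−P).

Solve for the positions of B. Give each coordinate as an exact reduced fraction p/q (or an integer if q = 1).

B = (5, -7)

1. B_x = 5  [DA ∥ BC ∩ AC ∥ DB]
2. B_y = -7  [DA ∥ BC ∩ AC ∥ DB]
   → B = (5, -7)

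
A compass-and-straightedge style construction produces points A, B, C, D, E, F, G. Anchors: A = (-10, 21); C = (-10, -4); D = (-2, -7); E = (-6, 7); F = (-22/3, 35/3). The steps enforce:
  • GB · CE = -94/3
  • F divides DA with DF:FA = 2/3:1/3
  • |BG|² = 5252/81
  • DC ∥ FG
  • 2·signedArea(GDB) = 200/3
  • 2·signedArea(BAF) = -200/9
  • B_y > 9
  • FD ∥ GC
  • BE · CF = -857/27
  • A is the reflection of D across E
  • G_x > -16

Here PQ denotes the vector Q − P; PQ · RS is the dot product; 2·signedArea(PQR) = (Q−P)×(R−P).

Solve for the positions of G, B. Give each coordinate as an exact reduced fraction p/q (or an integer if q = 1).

1. G_x = -46/3  [FD ∥ GC ∩ DC ∥ FG]
2. G_y = 44/3  [FD ∥ GC ∩ DC ∥ FG]
   → G = (-46/3, 44/3)
3. B_x = -82/9  [2·signedArea(BAF) = -200/9 ∩ GB · CE = -94/3]
4. B_y = 86/9  [2·signedArea(BAF) = -200/9 ∩ GB · CE = -94/3]
   → B = (-82/9, 86/9)

B = (-82/9, 86/9)
G = (-46/3, 44/3)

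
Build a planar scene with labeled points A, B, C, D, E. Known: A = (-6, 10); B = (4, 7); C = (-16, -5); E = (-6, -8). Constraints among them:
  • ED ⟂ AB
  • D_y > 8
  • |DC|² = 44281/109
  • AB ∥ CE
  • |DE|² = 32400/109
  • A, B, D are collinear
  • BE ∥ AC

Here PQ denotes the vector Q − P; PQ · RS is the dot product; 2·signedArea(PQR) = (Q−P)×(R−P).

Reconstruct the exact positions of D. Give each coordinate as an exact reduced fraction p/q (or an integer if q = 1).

D = (-114/109, 928/109)

1. D_x = -114/109  [A, B, D are collinear ∩ ED ⟂ AB]
2. D_y = 928/109  [A, B, D are collinear ∩ ED ⟂ AB]
   → D = (-114/109, 928/109)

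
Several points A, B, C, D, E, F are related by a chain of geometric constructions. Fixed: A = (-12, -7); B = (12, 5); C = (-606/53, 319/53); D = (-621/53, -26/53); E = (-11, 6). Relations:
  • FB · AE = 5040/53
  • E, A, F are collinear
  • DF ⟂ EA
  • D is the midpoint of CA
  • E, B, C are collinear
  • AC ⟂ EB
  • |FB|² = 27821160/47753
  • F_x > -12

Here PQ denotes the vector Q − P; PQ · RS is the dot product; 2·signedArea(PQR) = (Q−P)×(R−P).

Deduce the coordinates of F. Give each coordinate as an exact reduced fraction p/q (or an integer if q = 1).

F = (-10362/901, -457/901)

1. F_x = -10362/901  [E, A, F are collinear ∩ DF ⟂ EA]
2. F_y = -457/901  [E, A, F are collinear ∩ DF ⟂ EA]
   → F = (-10362/901, -457/901)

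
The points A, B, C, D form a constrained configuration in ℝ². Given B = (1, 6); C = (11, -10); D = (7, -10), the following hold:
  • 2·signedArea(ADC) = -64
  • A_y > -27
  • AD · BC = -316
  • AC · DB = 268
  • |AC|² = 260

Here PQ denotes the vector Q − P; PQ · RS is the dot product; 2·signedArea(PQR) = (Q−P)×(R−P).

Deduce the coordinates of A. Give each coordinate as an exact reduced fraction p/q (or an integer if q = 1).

1. A_x = 13  [2·signedArea(ADC) = -64 ∩ AC · DB = 268]
2. A_y = -26  [2·signedArea(ADC) = -64 ∩ AC · DB = 268]
   → A = (13, -26)

A = (13, -26)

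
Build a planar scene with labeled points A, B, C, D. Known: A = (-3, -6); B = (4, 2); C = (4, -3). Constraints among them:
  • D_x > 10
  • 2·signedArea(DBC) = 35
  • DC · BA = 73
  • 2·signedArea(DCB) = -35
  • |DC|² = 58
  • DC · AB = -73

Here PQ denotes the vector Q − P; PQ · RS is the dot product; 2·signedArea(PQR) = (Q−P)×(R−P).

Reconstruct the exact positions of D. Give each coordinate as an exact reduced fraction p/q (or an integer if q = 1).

1. D_x = 11  [2·signedArea(DCB) = -35 ∩ DC · AB = -73]
2. D_y = 0  [2·signedArea(DCB) = -35 ∩ DC · AB = -73]
   → D = (11, 0)

D = (11, 0)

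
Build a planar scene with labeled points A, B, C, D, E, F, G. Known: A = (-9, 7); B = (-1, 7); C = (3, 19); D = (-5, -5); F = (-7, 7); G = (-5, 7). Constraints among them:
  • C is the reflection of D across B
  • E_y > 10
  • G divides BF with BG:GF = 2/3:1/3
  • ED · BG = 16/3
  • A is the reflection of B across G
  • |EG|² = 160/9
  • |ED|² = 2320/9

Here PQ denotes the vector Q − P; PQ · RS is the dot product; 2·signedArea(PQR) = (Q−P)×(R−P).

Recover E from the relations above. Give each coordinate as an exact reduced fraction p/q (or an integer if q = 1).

1. E_x = -11/3  [ED · BG = 16/3]
2. E_y = 11  [|ED|² = 2320/9]
   → E = (-11/3, 11)

E = (-11/3, 11)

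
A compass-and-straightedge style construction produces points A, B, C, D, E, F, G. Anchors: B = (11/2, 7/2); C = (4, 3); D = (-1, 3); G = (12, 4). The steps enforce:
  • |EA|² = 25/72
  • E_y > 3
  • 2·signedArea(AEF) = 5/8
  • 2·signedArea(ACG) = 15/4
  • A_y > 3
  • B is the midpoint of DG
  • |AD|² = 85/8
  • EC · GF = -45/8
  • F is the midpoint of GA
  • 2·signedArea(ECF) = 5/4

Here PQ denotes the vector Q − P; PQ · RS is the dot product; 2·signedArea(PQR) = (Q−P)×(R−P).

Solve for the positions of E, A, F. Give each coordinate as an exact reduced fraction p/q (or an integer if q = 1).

A = (9/4, 13/4)
E = (17/6, 19/6)
F = (57/8, 29/8)

1. A_x = 9/4  [line -1·x + 8·y + -95/4 = 0 ∩ |AD|² = 85/8]
2. A_y = 13/4  [line -1·x + 8·y + -95/4 = 0 ∩ |AD|² = 85/8]
   → A = (9/4, 13/4)
3. F_x = 57/8  [F is the midpoint of GA]
4. F_y = 29/8  [F is the midpoint of GA]
   → F = (57/8, 29/8)
5. E_x = 17/6  [2·signedArea(ECF) = 5/4 ∩ 2·signedArea(AEF) = 5/8]
6. E_y = 19/6  [2·signedArea(ECF) = 5/4 ∩ 2·signedArea(AEF) = 5/8]
   → E = (17/6, 19/6)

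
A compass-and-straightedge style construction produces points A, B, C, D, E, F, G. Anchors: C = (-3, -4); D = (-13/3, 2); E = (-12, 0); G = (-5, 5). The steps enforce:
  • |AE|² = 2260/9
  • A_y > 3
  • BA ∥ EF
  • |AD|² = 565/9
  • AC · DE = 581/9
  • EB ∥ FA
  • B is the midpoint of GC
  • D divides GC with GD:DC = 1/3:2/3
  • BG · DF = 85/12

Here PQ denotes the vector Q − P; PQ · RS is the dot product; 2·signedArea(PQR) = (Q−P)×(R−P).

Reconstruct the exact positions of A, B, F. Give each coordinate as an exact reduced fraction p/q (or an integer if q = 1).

1. A_x = 10/3  [line 23/3·x + 2·y + -302/9 = 0 ∩ |AE|² = 2260/9]
2. A_y = 4  [line 23/3·x + 2·y + -302/9 = 0 ∩ |AE|² = 2260/9]
   → A = (10/3, 4)
3. B_x = -4  [B is the midpoint of GC]
4. B_y = 1/2  [B is the midpoint of GC]
   → B = (-4, 1/2)
5. F_x = -14/3  [EB ∥ FA ∩ BA ∥ EF]
6. F_y = 7/2  [EB ∥ FA ∩ BA ∥ EF]
   → F = (-14/3, 7/2)

A = (10/3, 4)
B = (-4, 1/2)
F = (-14/3, 7/2)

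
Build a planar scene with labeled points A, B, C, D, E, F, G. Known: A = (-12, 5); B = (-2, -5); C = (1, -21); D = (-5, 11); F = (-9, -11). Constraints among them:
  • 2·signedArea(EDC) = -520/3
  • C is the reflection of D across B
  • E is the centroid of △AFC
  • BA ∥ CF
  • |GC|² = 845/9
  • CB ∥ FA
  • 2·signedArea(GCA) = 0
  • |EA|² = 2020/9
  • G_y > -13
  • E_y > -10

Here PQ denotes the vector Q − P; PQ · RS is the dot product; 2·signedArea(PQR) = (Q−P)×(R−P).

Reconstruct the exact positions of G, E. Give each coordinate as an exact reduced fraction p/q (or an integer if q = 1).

1. G_x = -10/3  [line -26·x + -13·y + -247 = 0 ∩ |GC|² = 845/9]
2. G_y = -37/3  [line -26·x + -13·y + -247 = 0 ∩ |GC|² = 845/9]
   → G = (-10/3, -37/3)
3. E_x = -20/3  [E is the centroid of △AFC]
4. E_y = -9  [E is the centroid of △AFC]
   → E = (-20/3, -9)

E = (-20/3, -9)
G = (-10/3, -37/3)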